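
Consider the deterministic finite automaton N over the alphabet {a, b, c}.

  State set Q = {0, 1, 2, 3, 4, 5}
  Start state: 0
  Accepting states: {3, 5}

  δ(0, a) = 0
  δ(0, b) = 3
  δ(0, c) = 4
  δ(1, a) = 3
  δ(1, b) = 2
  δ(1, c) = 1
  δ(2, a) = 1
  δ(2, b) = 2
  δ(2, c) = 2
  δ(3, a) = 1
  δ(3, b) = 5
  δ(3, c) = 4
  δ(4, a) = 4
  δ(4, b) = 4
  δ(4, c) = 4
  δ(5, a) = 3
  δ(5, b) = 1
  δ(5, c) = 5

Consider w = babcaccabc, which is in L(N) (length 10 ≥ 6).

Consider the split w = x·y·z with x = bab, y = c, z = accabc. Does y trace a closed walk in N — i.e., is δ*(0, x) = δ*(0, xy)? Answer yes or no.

State sequence: 0 -b-> 3 -a-> 1 -b-> 2 -c-> 2

After x (step 3): 2. After xy (step 4): 2.
They match, so y = c drives N around a cycle from 2 back to itself; pumping y any number of times keeps N in 2 before reading z, and xyⁱz ∈ L(N) for every i ≥ 0.

yes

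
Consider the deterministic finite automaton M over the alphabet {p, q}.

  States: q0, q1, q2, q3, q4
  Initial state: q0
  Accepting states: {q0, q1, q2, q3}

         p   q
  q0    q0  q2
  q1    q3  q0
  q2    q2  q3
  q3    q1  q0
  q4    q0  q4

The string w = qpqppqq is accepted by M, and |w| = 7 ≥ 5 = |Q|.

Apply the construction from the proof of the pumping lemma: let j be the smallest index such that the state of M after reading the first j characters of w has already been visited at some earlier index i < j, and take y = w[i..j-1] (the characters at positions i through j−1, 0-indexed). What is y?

Run of M on w = q p q p p q q:
  step 0: q0  (start)
  step 1: q2  (read q: q0→q2)
  step 2: q2  (read p: q2→q2)   ← first repeat (q2 seen earlier)
  step 3: q3  (read q: q2→q3)
  step 4: q1  (read p: q3→q1)
  step 5: q3  (read p: q1→q3)
  step 6: q0  (read q: q3→q0)
  step 7: q2  (read q: q0→q2)

So i = 1, j = 2, giving x = w[0:1] = q, y = w[1:2] = p, z = w[2:7] = qppqq.
Check: |xy| = 2 ≤ 5 and |y| = 1 ≥ 1. Reading y takes M from q2 back to q2, so every xyⁱz is accepted.
Pumping length from the standard proof: p = 5 (the number of states). The repeated state found above gives |xy| = j ≤ 5 and |y| = j − i ≥ 1.

p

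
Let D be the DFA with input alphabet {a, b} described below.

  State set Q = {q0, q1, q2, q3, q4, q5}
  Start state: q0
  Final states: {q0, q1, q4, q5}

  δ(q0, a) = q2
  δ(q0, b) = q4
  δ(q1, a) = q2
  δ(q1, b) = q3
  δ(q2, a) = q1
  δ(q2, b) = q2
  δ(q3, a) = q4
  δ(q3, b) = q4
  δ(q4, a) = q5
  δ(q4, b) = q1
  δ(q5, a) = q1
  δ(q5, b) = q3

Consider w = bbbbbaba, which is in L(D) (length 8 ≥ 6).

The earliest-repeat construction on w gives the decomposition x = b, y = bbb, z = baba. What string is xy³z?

bbbbbbbbbbbaba

xy^3z = b·bbb·bbb·bbb·baba = bbbbbbbbbbbaba.
Reading y = bbb takes D from q4 back to q4, so after x·y·y·y the machine is still in q4, and z then leads to the accepting state q1. Hence bbbbbbbbbbbaba ∈ L(D).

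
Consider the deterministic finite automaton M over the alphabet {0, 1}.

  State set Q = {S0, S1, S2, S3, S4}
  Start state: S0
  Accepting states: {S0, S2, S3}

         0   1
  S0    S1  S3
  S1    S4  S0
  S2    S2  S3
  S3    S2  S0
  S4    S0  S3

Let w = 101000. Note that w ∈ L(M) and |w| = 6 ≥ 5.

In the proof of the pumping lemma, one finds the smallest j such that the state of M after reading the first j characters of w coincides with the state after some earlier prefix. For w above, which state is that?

S3

Run of M on w = 1 0 1 0 0 0:
  step 0: S0  (start)
  step 1: S3  (read 1: S0→S3)
  step 2: S2  (read 0: S3→S2)
  step 3: S3  (read 1: S2→S3)   ← first repeat (S3 seen earlier)
  step 4: S2  (read 0: S3→S2)
  step 5: S2  (read 0: S2→S2)
  step 6: S2  (read 0: S2→S2)

The earliest repeat is at step j = 3: M is in S3, which it already visited at step i = 1.
Pumping length from the standard proof: p = 5 (the number of states). The repeated state found above gives |xy| = j ≤ 5 and |y| = j − i ≥ 1.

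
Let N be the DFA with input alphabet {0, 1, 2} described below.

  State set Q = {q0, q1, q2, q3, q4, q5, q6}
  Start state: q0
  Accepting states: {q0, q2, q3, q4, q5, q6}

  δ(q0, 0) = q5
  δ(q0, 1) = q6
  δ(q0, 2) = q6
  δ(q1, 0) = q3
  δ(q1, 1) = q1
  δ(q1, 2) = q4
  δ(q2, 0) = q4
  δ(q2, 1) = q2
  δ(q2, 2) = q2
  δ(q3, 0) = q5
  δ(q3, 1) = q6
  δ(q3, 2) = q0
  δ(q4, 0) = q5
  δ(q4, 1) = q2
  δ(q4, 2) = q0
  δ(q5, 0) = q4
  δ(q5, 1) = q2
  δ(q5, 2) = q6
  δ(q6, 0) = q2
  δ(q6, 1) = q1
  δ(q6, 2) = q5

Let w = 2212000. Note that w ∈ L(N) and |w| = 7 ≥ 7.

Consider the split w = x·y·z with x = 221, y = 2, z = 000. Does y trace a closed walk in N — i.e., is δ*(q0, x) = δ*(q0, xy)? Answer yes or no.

State sequence: q0 -2-> q6 -2-> q5 -1-> q2 -2-> q2

After x (step 3): q2. After xy (step 4): q2.
They match, so y = 2 drives N around a cycle from q2 back to itself; pumping y any number of times keeps N in q2 before reading z, and xyⁱz ∈ L(N) for every i ≥ 0.

yes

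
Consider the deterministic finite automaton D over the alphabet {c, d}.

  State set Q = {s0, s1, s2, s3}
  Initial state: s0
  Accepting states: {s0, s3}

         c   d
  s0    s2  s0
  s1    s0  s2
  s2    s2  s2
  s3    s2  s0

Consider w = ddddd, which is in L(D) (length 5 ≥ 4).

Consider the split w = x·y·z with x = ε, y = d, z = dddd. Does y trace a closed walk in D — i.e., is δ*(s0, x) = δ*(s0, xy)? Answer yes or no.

yes

Run of D on the first 1 characters of w = d:
  step 0: s0  (start)
  step 1: s0  (read d: s0→s0)

After x (step 0): s0. After xy (step 1): s0.
They match, so y = d drives D around a cycle from s0 back to itself; pumping y any number of times keeps D in s0 before reading z, and xyⁱz ∈ L(D) for every i ≥ 0.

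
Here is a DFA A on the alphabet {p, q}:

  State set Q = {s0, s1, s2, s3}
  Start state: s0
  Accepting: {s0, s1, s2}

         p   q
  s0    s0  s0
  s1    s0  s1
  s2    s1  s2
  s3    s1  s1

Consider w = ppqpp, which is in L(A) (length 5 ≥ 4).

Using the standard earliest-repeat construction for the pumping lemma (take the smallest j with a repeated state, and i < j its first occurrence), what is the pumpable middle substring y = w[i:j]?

p

Run of A on w = p p q p p:
  step 0: s0  (start)
  step 1: s0  (read p: s0→s0)   ← first repeat (s0 seen earlier)
  step 2: s0  (read p: s0→s0)
  step 3: s0  (read q: s0→s0)
  step 4: s0  (read p: s0→s0)
  step 5: s0  (read p: s0→s0)

So i = 0, j = 1, giving x = w[0:0] = ε, y = w[0:1] = p, z = w[1:5] = pqpp.
Check: |xy| = 1 ≤ 4 and |y| = 1 ≥ 1. Reading y takes A from s0 back to s0, so every xyⁱz is accepted.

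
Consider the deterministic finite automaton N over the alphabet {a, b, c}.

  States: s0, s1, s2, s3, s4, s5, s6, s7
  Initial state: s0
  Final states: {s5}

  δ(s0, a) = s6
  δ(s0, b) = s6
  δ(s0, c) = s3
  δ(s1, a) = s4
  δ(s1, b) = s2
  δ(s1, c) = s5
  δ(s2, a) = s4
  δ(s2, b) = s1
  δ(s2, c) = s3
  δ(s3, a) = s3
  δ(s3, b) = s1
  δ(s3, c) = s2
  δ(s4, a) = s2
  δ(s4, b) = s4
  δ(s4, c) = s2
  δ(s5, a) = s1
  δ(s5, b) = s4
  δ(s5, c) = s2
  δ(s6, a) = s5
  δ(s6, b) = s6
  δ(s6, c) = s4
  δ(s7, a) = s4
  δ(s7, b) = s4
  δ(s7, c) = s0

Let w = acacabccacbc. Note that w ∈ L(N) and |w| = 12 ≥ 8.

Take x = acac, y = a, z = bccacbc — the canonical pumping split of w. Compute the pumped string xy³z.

xy^3z = acac·a·a·a·bccacbc = acacaaabccacbc.
Reading y = a takes N from s3 back to s3, so after x·y·y·y the machine is still in s3, and z then leads to the accepting state s5. Hence acacaaabccacbc ∈ L(N).

acacaaabccacbc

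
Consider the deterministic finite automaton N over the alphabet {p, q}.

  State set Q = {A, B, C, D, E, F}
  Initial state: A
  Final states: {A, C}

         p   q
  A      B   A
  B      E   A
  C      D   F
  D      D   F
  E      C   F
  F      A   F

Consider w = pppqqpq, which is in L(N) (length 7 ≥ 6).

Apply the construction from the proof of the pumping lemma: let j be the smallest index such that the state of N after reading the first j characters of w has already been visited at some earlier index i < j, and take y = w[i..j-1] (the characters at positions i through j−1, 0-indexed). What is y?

State sequence: A -p-> B -p-> E -p-> C -q-> F -q-> F -p-> A -q-> A
First repeat at step 5: F was already visited.

So i = 4, j = 5, giving x = w[0:4] = pppq, y = w[4:5] = q, z = w[5:7] = pq.
Check: |xy| = 5 ≤ 6 and |y| = 1 ≥ 1. Reading y takes N from F back to F, so every xyⁱz is accepted.

q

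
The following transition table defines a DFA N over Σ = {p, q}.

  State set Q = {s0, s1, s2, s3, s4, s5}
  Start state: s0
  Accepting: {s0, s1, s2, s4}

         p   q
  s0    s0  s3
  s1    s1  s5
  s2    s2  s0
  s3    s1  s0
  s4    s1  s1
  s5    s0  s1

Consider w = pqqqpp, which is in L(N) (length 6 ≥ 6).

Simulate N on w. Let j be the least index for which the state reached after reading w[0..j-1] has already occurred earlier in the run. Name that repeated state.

s0

State sequence: s0 -p-> s0 -q-> s3 -q-> s0 -q-> s3 -p-> s1 -p-> s1
First repeat at step 1: s0 was already visited.

The earliest repeat is at step j = 1: N is in s0, which it already visited at step i = 0.
With |Q| = 6, pigeonhole forces a state repeat no later than step 6; the substring read between the first and second visits to that state can be pumped.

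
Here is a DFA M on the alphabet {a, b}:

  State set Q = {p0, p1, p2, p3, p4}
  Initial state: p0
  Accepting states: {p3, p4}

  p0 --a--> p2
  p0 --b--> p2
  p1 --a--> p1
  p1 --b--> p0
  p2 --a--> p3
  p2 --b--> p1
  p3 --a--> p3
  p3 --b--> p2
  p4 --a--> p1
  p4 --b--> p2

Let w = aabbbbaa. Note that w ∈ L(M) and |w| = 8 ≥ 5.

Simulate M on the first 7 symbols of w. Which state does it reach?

State sequence: p0 -a-> p2 -a-> p3 -b-> p2 -b-> p1 -b-> p0 -b-> p2 -a-> p3

After reading 7 characters, M is in state p3.
(This kind of state-tracing is the core of the pumping-lemma construction: with 5 states, pigeonhole forces a repeat within the first 5 steps.)

p3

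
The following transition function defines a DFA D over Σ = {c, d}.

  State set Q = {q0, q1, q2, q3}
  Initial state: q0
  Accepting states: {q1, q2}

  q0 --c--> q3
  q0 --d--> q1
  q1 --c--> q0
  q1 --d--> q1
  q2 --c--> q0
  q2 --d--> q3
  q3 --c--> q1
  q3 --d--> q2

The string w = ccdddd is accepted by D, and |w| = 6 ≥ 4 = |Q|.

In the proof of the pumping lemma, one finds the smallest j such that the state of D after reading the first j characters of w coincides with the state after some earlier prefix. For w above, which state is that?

Run of D on w = c c d d d d:
  step 0: q0  (start)
  step 1: q3  (read c: q0→q3)
  step 2: q1  (read c: q3→q1)
  step 3: q1  (read d: q1→q1)   ← first repeat (q1 seen earlier)
  step 4: q1  (read d: q1→q1)
  step 5: q1  (read d: q1→q1)
  step 6: q1  (read d: q1→q1)

The earliest repeat is at step j = 3: D is in q1, which it already visited at step i = 2.
With |Q| = 4, pigeonhole forces a state repeat no later than step 4; the substring read between the first and second visits to that state can be pumped.

q1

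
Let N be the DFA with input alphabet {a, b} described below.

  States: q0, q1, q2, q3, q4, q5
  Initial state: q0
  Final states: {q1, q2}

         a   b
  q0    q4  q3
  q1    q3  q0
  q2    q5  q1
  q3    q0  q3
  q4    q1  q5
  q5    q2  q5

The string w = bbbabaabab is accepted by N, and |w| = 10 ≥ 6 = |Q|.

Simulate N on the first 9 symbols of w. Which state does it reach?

q2

Run of N on the first 9 characters of w = b b b a b a a b a:
  step 0: q0  (start)
  step 1: q3  (read b: q0→q3)
  step 2: q3  (read b: q3→q3)
  step 3: q3  (read b: q3→q3)
  step 4: q0  (read a: q3→q0)
  step 5: q3  (read b: q0→q3)
  step 6: q0  (read a: q3→q0)
  step 7: q4  (read a: q0→q4)
  step 8: q5  (read b: q4→q5)
  step 9: q2  (read a: q5→q2)

After reading 9 characters, N is in state q2.
(This kind of state-tracing is the core of the pumping-lemma construction: with 6 states, pigeonhole forces a repeat within the first 6 steps.)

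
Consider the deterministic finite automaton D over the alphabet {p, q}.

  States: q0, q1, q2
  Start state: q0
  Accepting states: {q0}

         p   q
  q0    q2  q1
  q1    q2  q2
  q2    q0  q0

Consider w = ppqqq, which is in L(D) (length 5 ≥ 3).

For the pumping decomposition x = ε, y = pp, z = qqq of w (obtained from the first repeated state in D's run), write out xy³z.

ppppppqqq

xy^3z = ε·pp·pp·pp·qqq = ppppppqqq.
Reading y = pp takes D from q0 back to q0, so after x·y·y·y the machine is still in q0, and z then leads to the accepting state q0. Hence ppppppqqq ∈ L(D).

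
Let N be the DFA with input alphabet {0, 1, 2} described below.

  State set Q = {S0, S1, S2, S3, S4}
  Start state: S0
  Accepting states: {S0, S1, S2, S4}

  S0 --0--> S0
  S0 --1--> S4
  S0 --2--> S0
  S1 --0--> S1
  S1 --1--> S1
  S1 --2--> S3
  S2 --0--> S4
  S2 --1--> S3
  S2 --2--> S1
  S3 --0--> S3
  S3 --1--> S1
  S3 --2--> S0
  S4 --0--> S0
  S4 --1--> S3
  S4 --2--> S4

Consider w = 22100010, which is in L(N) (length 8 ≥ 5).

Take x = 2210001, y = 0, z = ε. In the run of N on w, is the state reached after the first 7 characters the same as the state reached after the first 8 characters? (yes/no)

no

Run of N on the first 8 characters of w = 2 2 1 0 0 0 1 0:
  step 0: S0  (start)
  step 1: S0  (read 2: S0→S0)
  step 2: S0  (read 2: S0→S0)
  step 3: S4  (read 1: S0→S4)
  step 4: S0  (read 0: S4→S0)
  step 5: S0  (read 0: S0→S0)
  step 6: S0  (read 0: S0→S0)
  step 7: S4  (read 1: S0→S4)
  step 8: S0  (read 0: S4→S0)

After x (step 7): S4. After xy (step 8): S0.
They differ (S4 ≠ S0), so y is not a cycle from the state after x; this split is not the one the pumping-lemma construction produces, and pumping y need not keep the string in L(N).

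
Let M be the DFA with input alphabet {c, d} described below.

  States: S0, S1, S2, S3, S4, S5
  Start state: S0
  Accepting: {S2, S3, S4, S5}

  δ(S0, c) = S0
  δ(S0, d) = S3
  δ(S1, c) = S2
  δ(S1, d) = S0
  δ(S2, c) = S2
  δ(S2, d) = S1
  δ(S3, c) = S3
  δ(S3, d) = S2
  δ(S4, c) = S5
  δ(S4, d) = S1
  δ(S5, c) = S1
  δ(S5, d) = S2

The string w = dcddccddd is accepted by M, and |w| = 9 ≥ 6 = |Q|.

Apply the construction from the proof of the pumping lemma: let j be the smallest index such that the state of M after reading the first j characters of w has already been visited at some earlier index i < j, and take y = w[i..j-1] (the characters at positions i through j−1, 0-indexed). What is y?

State sequence: S0 -d-> S3 -c-> S3 -d-> S2 -d-> S1 -c-> S2 -c-> S2 -d-> S1 -d-> S0 -d-> S3
First repeat at step 2: S3 was already visited.

So i = 1, j = 2, giving x = w[0:1] = d, y = w[1:2] = c, z = w[2:9] = ddccddd.
Check: |xy| = 2 ≤ 6 and |y| = 1 ≥ 1. Reading y takes M from S3 back to S3, so every xyⁱz is accepted.
Since M has 6 states, any run of length ≥ 6 visits 6+1 states, so by pigeonhole some state repeats within the first 6 steps — that repeat gives the pumpable loop.

c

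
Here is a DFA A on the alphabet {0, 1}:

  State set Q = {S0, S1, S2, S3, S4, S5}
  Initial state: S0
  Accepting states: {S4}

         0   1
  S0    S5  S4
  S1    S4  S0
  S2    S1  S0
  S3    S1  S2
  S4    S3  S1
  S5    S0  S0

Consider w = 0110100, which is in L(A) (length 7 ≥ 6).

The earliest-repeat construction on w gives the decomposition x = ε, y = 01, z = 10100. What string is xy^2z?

010110100

xy^2z = ε·01·01·10100 = 010110100.
Reading y = 01 takes A from S0 back to S0, so after x·y·y the machine is still in S0, and z then leads to the accepting state S4. Hence 010110100 ∈ L(A).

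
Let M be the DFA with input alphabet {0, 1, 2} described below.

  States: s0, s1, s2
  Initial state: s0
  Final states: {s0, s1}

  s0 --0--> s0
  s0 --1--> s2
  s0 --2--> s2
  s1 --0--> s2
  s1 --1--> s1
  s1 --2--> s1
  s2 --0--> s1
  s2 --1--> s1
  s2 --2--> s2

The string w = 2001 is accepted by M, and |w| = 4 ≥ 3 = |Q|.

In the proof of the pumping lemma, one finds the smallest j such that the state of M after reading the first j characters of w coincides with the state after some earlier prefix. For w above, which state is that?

s2

State sequence: s0 -2-> s2 -0-> s1 -0-> s2 -1-> s1
First repeat at step 3: s2 was already visited.

The earliest repeat is at step j = 3: M is in s2, which it already visited at step i = 1.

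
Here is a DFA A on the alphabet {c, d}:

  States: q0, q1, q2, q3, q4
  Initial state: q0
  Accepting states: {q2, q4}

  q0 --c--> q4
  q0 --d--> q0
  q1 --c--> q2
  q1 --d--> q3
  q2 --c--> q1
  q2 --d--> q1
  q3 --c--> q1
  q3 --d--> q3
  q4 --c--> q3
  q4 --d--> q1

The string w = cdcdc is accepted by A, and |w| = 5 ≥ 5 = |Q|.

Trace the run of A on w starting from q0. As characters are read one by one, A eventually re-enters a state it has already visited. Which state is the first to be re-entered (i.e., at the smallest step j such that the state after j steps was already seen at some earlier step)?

q1

State sequence: q0 -c-> q4 -d-> q1 -c-> q2 -d-> q1 -c-> q2
First repeat at step 4: q1 was already visited.

The earliest repeat is at step j = 4: A is in q1, which it already visited at step i = 2.
Pumping length from the standard proof: p = 5 (the number of states). The repeated state found above gives |xy| = j ≤ 5 and |y| = j − i ≥ 1.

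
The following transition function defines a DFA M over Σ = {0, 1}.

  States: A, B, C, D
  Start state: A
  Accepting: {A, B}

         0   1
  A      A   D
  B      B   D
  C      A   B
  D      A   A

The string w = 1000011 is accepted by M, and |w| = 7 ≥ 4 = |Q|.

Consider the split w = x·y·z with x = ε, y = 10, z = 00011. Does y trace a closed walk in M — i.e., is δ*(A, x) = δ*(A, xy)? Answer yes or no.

State sequence: A -1-> D -0-> A

After x (step 0): A. After xy (step 2): A.
They match, so y = 10 drives M around a cycle from A back to itself; pumping y any number of times keeps M in A before reading z, and xyⁱz ∈ L(M) for every i ≥ 0.

yes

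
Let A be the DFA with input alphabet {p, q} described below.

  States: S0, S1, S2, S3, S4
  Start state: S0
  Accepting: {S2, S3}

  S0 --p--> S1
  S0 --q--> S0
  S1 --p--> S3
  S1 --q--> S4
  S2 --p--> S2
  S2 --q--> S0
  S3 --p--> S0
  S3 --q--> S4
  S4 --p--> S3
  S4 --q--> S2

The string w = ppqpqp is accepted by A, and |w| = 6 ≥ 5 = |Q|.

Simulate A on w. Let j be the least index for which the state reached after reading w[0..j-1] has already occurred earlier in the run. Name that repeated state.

S3

State sequence: S0 -p-> S1 -p-> S3 -q-> S4 -p-> S3 -q-> S4 -p-> S3
First repeat at step 4: S3 was already visited.

The earliest repeat is at step j = 4: A is in S3, which it already visited at step i = 2.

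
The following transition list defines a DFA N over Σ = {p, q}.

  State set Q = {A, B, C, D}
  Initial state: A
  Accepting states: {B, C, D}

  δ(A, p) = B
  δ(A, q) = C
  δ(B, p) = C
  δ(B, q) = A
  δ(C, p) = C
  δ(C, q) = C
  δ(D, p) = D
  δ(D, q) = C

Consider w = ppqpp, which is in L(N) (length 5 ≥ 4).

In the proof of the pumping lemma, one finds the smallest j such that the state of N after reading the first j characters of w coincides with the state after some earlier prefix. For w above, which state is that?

State sequence: A -p-> B -p-> C -q-> C -p-> C -p-> C
First repeat at step 3: C was already visited.

The earliest repeat is at step j = 3: N is in C, which it already visited at step i = 2.
The DFA has 4 states, so the proof of the pumping lemma guarantees a repeated state among the first 4+1 visited; the segment between the two visits is the pumpable y.

C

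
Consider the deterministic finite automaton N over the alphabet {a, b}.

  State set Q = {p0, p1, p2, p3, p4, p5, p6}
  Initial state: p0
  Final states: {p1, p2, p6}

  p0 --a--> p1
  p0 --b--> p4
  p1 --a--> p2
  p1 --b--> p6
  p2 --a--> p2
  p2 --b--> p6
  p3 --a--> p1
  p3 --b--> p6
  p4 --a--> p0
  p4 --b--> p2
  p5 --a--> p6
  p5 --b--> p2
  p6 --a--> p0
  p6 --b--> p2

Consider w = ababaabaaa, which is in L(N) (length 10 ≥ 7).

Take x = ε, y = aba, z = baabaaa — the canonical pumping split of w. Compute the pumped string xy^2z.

xy^2z = ε·aba·aba·baabaaa = abaababaabaaa.
Reading y = aba takes N from p0 back to p0, so after x·y·y the machine is still in p0, and z then leads to the accepting state p2. Hence abaababaabaaa ∈ L(N).

abaababaabaaa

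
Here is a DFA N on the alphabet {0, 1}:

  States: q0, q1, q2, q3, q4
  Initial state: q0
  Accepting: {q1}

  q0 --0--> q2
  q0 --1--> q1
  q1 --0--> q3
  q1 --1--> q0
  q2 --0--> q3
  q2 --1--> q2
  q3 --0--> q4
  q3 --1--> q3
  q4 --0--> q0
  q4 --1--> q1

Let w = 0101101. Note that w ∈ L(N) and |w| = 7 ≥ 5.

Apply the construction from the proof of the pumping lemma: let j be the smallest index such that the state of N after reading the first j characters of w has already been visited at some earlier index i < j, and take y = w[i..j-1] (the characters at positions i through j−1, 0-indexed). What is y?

Run of N on w = 0 1 0 1 1 0 1:
  step 0: q0  (start)
  step 1: q2  (read 0: q0→q2)
  step 2: q2  (read 1: q2→q2)   ← first repeat (q2 seen earlier)
  step 3: q3  (read 0: q2→q3)
  step 4: q3  (read 1: q3→q3)
  step 5: q3  (read 1: q3→q3)
  step 6: q4  (read 0: q3→q4)
  step 7: q1  (read 1: q4→q1)

So i = 1, j = 2, giving x = w[0:1] = 0, y = w[1:2] = 1, z = w[2:7] = 01101.
Check: |xy| = 2 ≤ 5 and |y| = 1 ≥ 1. Reading y takes N from q2 back to q2, so every xyⁱz is accepted.

1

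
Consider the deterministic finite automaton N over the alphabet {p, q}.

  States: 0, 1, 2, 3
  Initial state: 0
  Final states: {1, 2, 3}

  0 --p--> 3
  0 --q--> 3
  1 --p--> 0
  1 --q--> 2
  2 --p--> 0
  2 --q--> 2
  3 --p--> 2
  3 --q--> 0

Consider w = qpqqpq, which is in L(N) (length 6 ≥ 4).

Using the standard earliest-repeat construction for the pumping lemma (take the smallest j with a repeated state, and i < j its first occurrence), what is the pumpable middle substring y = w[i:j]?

q

Run of N on w = q p q q p q:
  step 0: 0  (start)
  step 1: 3  (read q: 0→3)
  step 2: 2  (read p: 3→2)
  step 3: 2  (read q: 2→2)   ← first repeat (2 seen earlier)
  step 4: 2  (read q: 2→2)
  step 5: 0  (read p: 2→0)
  step 6: 3  (read q: 0→3)

So i = 2, j = 3, giving x = w[0:2] = qp, y = w[2:3] = q, z = w[3:6] = qpq.
Check: |xy| = 3 ≤ 4 and |y| = 1 ≥ 1. Reading y takes N from 2 back to 2, so every xyⁱz is accepted.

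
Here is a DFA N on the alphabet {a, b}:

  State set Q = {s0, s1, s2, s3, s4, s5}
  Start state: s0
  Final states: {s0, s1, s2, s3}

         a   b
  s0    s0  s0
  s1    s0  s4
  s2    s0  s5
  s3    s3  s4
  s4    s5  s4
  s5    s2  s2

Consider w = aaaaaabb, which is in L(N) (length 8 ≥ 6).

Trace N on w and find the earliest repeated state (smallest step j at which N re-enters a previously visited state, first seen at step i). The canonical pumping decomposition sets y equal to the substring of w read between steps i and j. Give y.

State sequence: s0 -a-> s0 -a-> s0 -a-> s0 -a-> s0 -a-> s0 -a-> s0 -b-> s0 -b-> s0
First repeat at step 1: s0 was already visited.

So i = 0, j = 1, giving x = w[0:0] = ε, y = w[0:1] = a, z = w[1:8] = aaaaabb.
Check: |xy| = 1 ≤ 6 and |y| = 1 ≥ 1. Reading y takes N from s0 back to s0, so every xyⁱz is accepted.

a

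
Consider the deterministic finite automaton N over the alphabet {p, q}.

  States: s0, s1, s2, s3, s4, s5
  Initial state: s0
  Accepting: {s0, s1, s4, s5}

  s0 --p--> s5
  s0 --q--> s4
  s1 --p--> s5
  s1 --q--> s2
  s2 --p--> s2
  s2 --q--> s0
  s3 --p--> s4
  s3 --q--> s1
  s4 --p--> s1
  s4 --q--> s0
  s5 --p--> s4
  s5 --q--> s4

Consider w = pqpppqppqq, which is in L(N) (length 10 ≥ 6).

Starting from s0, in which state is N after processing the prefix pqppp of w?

s4

State sequence: s0 -p-> s5 -q-> s4 -p-> s1 -p-> s5 -p-> s4

After reading 5 characters, N is in state s4.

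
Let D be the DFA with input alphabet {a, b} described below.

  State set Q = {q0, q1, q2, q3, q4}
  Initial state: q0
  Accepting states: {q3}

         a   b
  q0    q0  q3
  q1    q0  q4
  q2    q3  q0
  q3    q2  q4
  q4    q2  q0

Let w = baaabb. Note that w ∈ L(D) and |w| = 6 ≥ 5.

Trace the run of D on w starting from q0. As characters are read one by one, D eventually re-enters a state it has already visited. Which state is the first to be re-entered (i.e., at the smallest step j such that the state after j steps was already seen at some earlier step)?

State sequence: q0 -b-> q3 -a-> q2 -a-> q3 -a-> q2 -b-> q0 -b-> q3
First repeat at step 3: q3 was already visited.

The earliest repeat is at step j = 3: D is in q3, which it already visited at step i = 1.
Since D has 5 states, any run of length ≥ 5 visits 5+1 states, so by pigeonhole some state repeats within the first 5 steps — that repeat gives the pumpable loop.

q3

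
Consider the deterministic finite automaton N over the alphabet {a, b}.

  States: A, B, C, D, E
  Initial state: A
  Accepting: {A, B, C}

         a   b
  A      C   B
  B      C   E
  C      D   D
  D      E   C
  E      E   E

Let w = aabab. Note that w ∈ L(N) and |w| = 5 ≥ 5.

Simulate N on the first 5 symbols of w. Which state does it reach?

C

Run of N on the first 5 characters of w = a a b a b:
  step 0: A  (start)
  step 1: C  (read a: A→C)
  step 2: D  (read a: C→D)
  step 3: C  (read b: D→C)
  step 4: D  (read a: C→D)
  step 5: C  (read b: D→C)

After reading 5 characters, N is in state C.
(This kind of state-tracing is the core of the pumping-lemma construction: with 5 states, pigeonhole forces a repeat within the first 5 steps.)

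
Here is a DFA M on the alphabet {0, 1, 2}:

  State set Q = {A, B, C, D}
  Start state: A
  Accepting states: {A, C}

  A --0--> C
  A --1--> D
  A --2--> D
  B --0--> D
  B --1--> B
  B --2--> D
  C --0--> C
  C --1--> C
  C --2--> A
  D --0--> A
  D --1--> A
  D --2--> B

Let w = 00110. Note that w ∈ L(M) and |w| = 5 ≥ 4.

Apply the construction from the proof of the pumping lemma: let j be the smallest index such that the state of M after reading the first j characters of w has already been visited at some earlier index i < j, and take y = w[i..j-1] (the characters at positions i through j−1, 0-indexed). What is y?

0

Run of M on w = 0 0 1 1 0:
  step 0: A  (start)
  step 1: C  (read 0: A→C)
  step 2: C  (read 0: C→C)   ← first repeat (C seen earlier)
  step 3: C  (read 1: C→C)
  step 4: C  (read 1: C→C)
  step 5: C  (read 0: C→C)

So i = 1, j = 2, giving x = w[0:1] = 0, y = w[1:2] = 0, z = w[2:5] = 110.
Check: |xy| = 2 ≤ 4 and |y| = 1 ≥ 1. Reading y takes M from C back to C, so every xyⁱz is accepted.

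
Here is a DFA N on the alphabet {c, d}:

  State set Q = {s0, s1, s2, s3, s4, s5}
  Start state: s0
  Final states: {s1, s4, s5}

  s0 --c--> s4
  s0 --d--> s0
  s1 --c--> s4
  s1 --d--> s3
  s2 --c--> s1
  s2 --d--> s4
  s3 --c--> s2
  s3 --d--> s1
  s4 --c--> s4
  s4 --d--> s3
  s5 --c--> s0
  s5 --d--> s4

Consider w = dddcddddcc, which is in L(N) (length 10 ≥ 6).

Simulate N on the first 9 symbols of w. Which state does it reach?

s4

State sequence: s0 -d-> s0 -d-> s0 -d-> s0 -c-> s4 -d-> s3 -d-> s1 -d-> s3 -d-> s1 -c-> s4

After reading 9 characters, N is in state s4.
(This kind of state-tracing is the core of the pumping-lemma construction: with 6 states, pigeonhole forces a repeat within the first 6 steps.)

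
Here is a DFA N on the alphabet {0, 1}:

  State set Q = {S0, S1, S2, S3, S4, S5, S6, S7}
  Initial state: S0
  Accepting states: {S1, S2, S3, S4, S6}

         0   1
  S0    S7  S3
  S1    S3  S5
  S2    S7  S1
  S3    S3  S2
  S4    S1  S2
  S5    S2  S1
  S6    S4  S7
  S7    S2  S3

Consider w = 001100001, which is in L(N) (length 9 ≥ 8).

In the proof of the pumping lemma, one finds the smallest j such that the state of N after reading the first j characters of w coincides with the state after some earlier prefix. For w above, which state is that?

Run of N on w = 0 0 1 1 0 0 0 0 1:
  step 0: S0  (start)
  step 1: S7  (read 0: S0→S7)
  step 2: S2  (read 0: S7→S2)
  step 3: S1  (read 1: S2→S1)
  step 4: S5  (read 1: S1→S5)
  step 5: S2  (read 0: S5→S2)   ← first repeat (S2 seen earlier)
  step 6: S7  (read 0: S2→S7)
  step 7: S2  (read 0: S7→S2)
  step 8: S7  (read 0: S2→S7)
  step 9: S3  (read 1: S7→S3)

The earliest repeat is at step j = 5: N is in S2, which it already visited at step i = 2.

S2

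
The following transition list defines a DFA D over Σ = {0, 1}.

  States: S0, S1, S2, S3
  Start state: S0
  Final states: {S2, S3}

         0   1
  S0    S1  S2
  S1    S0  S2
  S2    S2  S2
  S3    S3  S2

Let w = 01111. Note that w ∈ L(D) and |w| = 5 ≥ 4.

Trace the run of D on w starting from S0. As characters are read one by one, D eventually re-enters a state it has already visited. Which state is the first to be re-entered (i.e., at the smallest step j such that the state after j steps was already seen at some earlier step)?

State sequence: S0 -0-> S1 -1-> S2 -1-> S2 -1-> S2 -1-> S2
First repeat at step 3: S2 was already visited.

The earliest repeat is at step j = 3: D is in S2, which it already visited at step i = 2.
Pumping length from the standard proof: p = 4 (the number of states). The repeated state found above gives |xy| = j ≤ 4 and |y| = j − i ≥ 1.

S2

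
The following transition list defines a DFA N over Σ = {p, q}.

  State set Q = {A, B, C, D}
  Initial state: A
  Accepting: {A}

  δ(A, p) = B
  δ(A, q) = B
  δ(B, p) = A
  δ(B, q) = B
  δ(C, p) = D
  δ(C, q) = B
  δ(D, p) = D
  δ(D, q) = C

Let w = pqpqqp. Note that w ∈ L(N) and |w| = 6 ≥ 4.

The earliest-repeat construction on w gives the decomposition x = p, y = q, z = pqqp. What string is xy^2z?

pqqpqqp

xy^2z = p·q·q·pqqp = pqqpqqp.
Reading y = q takes N from B back to B, so after x·y·y the machine is still in B, and z then leads to the accepting state A. Hence pqqpqqp ∈ L(N).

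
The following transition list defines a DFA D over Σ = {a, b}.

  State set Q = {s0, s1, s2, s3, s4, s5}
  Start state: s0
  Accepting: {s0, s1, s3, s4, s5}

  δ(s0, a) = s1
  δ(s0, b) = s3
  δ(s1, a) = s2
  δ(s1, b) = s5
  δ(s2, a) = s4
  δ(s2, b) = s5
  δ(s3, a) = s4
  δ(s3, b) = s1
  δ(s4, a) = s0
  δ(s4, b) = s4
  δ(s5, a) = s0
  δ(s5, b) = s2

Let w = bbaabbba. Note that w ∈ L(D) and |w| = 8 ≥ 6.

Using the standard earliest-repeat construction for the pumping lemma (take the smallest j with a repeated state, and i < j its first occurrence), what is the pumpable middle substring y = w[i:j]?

State sequence: s0 -b-> s3 -b-> s1 -a-> s2 -a-> s4 -b-> s4 -b-> s4 -b-> s4 -a-> s0
First repeat at step 5: s4 was already visited.

So i = 4, j = 5, giving x = w[0:4] = bbaa, y = w[4:5] = b, z = w[5:8] = bba.
Check: |xy| = 5 ≤ 6 and |y| = 1 ≥ 1. Reading y takes D from s4 back to s4, so every xyⁱz is accepted.

b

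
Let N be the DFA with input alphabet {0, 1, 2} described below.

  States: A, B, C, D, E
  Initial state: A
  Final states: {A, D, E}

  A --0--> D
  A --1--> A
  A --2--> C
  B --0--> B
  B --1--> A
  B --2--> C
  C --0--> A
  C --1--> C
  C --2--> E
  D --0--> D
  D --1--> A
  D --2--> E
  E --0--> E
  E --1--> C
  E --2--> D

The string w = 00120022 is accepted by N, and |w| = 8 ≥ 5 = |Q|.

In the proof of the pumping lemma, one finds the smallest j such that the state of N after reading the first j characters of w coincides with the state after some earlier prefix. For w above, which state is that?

Run of N on w = 0 0 1 2 0 0 2 2:
  step 0: A  (start)
  step 1: D  (read 0: A→D)
  step 2: D  (read 0: D→D)   ← first repeat (D seen earlier)
  step 3: A  (read 1: D→A)
  step 4: C  (read 2: A→C)
  step 5: A  (read 0: C→A)
  step 6: D  (read 0: A→D)
  step 7: E  (read 2: D→E)
  step 8: D  (read 2: E→D)

The earliest repeat is at step j = 2: N is in D, which it already visited at step i = 1.
With |Q| = 5, pigeonhole forces a state repeat no later than step 5; the substring read between the first and second visits to that state can be pumped.

D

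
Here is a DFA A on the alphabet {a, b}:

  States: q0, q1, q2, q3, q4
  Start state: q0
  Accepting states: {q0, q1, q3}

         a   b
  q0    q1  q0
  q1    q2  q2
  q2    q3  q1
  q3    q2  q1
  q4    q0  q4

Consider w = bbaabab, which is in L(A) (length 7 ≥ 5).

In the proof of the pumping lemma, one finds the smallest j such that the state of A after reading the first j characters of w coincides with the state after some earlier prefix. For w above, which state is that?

q0

State sequence: q0 -b-> q0 -b-> q0 -a-> q1 -a-> q2 -b-> q1 -a-> q2 -b-> q1
First repeat at step 1: q0 was already visited.

The earliest repeat is at step j = 1: A is in q0, which it already visited at step i = 0.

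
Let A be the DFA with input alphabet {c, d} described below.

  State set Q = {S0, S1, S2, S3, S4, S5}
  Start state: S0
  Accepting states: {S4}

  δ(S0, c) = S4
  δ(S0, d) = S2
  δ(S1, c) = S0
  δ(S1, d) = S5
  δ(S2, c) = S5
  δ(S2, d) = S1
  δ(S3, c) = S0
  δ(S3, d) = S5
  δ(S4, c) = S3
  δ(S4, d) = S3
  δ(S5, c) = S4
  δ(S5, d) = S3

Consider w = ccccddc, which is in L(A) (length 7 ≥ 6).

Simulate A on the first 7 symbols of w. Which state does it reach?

S4

Run of A on the first 7 characters of w = c c c c d d c:
  step 0: S0  (start)
  step 1: S4  (read c: S0→S4)
  step 2: S3  (read c: S4→S3)
  step 3: S0  (read c: S3→S0)
  step 4: S4  (read c: S0→S4)
  step 5: S3  (read d: S4→S3)
  step 6: S5  (read d: S3→S5)
  step 7: S4  (read c: S5→S4)

After reading 7 characters, A is in state S4.
(This kind of state-tracing is the core of the pumping-lemma construction: with 6 states, pigeonhole forces a repeat within the first 6 steps.)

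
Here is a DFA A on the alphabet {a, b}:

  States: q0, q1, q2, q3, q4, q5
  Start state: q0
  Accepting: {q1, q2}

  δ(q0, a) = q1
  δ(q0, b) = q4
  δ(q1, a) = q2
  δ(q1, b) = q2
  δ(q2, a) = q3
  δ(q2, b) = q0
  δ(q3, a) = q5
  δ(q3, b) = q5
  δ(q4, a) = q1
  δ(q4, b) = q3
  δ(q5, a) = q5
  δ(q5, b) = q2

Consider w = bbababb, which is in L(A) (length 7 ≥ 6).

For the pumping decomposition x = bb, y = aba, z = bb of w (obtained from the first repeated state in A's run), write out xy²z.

bbabaababb

xy^2z = bb·aba·aba·bb = bbabaababb.
Reading y = aba takes A from q3 back to q3, so after x·y·y the machine is still in q3, and z then leads to the accepting state q2. Hence bbabaababb ∈ L(A).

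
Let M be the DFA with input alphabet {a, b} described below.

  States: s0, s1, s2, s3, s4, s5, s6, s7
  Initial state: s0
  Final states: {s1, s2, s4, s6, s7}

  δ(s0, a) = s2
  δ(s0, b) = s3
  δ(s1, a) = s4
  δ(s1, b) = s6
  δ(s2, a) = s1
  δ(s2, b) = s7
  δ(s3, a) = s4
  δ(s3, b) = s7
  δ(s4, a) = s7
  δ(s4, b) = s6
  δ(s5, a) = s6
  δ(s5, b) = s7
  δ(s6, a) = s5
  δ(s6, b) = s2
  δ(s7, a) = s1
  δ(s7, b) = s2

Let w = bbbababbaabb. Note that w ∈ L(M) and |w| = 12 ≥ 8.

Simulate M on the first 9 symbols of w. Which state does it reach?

s1

State sequence: s0 -b-> s3 -b-> s7 -b-> s2 -a-> s1 -b-> s6 -a-> s5 -b-> s7 -b-> s2 -a-> s1

After reading 9 characters, M is in state s1.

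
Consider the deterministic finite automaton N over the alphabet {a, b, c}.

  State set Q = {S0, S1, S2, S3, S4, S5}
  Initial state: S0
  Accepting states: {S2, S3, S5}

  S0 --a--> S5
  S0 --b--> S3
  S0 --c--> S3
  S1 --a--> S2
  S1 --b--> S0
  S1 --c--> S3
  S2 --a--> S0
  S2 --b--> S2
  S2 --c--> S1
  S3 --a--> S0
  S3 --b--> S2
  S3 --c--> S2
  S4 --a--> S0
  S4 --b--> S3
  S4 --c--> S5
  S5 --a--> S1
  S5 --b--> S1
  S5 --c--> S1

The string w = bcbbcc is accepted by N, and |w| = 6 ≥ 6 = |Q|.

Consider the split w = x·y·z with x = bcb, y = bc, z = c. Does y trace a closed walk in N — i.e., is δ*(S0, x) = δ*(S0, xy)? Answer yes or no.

Run of N on the first 5 characters of w = b c b b c:
  step 0: S0  (start)
  step 1: S3  (read b: S0→S3)
  step 2: S2  (read c: S3→S2)
  step 3: S2  (read b: S2→S2)
  step 4: S2  (read b: S2→S2)
  step 5: S1  (read c: S2→S1)

After x (step 3): S2. After xy (step 5): S1.
They differ (S2 ≠ S1), so y is not a cycle from the state after x; this split is not the one the pumping-lemma construction produces, and pumping y need not keep the string in L(N).

no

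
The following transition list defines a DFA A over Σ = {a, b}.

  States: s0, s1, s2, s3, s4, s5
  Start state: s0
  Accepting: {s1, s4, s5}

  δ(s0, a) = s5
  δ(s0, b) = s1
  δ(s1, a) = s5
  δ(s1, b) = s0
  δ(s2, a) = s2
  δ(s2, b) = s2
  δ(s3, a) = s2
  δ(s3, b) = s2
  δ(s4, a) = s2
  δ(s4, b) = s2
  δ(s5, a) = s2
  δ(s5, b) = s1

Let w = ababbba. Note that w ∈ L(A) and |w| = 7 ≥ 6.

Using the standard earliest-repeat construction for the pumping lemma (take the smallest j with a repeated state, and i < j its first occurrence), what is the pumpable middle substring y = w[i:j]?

Run of A on w = a b a b b b a:
  step 0: s0  (start)
  step 1: s5  (read a: s0→s5)
  step 2: s1  (read b: s5→s1)
  step 3: s5  (read a: s1→s5)   ← first repeat (s5 seen earlier)
  step 4: s1  (read b: s5→s1)
  step 5: s0  (read b: s1→s0)
  step 6: s1  (read b: s0→s1)
  step 7: s5  (read a: s1→s5)

So i = 1, j = 3, giving x = w[0:1] = a, y = w[1:3] = ba, z = w[3:7] = bbba.
Check: |xy| = 3 ≤ 6 and |y| = 2 ≥ 1. Reading y takes A from s5 back to s5, so every xyⁱz is accepted.
Pumping length from the standard proof: p = 6 (the number of states). The repeated state found above gives |xy| = j ≤ 6 and |y| = j − i ≥ 1.

ba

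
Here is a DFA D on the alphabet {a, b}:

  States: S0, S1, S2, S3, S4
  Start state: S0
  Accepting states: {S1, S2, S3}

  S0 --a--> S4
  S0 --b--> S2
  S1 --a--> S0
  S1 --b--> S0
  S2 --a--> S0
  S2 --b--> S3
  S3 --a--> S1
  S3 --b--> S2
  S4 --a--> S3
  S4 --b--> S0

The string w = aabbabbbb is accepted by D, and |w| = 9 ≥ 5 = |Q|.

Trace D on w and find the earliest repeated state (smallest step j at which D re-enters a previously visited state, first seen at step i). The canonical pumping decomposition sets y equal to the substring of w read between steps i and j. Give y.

bb

State sequence: S0 -a-> S4 -a-> S3 -b-> S2 -b-> S3 -a-> S1 -b-> S0 -b-> S2 -b-> S3 -b-> S2
First repeat at step 4: S3 was already visited.

So i = 2, j = 4, giving x = w[0:2] = aa, y = w[2:4] = bb, z = w[4:9] = abbbb.
Check: |xy| = 4 ≤ 5 and |y| = 2 ≥ 1. Reading y takes D from S3 back to S3, so every xyⁱz is accepted.
With |Q| = 5, pigeonhole forces a state repeat no later than step 5; the substring read between the first and second visits to that state can be pumped.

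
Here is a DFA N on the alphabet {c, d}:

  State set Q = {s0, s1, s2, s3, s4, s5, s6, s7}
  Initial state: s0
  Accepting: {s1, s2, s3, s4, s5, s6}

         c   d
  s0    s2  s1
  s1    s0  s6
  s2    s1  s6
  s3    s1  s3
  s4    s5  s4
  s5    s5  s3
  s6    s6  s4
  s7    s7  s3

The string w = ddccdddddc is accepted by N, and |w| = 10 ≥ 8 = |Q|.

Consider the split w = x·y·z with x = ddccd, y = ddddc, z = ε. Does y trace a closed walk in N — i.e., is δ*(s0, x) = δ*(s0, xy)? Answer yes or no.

State sequence: s0 -d-> s1 -d-> s6 -c-> s6 -c-> s6 -d-> s4 -d-> s4 -d-> s4 -d-> s4 -d-> s4 -c-> s5

After x (step 5): s4. After xy (step 10): s5.
They differ (s4 ≠ s5), so y is not a cycle from the state after x; this split is not the one the pumping-lemma construction produces, and pumping y need not keep the string in L(N).

no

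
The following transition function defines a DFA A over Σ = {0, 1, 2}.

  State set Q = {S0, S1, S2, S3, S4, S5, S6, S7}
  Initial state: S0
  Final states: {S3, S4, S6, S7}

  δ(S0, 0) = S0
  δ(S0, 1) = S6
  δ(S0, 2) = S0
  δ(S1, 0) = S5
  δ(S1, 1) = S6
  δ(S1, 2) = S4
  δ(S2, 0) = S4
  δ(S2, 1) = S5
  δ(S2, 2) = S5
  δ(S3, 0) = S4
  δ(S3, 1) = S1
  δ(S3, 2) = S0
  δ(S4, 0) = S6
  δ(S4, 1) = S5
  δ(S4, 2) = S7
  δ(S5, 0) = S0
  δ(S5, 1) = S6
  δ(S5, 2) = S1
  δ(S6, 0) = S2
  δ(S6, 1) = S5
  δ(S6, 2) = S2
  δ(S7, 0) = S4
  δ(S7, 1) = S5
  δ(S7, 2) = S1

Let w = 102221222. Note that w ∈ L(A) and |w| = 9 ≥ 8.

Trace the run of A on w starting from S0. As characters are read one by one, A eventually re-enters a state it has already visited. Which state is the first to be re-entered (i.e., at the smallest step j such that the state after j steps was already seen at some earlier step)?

S5

State sequence: S0 -1-> S6 -0-> S2 -2-> S5 -2-> S1 -2-> S4 -1-> S5 -2-> S1 -2-> S4 -2-> S7
First repeat at step 6: S5 was already visited.

The earliest repeat is at step j = 6: A is in S5, which it already visited at step i = 3.
Since A has 8 states, any run of length ≥ 8 visits 8+1 states, so by pigeonhole some state repeats within the first 8 steps — that repeat gives the pumpable loop.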